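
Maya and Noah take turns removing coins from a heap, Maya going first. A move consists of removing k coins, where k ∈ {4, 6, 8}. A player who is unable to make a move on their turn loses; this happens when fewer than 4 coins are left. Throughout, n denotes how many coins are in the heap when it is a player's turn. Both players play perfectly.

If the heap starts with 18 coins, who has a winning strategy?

Maya wins.

Compute win/loss labels from the base case upward. A position with no move is L. Any other position is W if it can reach an L in one move, else L.
n=0: no move → L
n=1: no move → L
n=2: no move → L
n=3: no move → L
n=4: reaches L-position 0 → W
n=5: reaches L-position 1 → W
n=6: reaches L-position 2 → W
n=7: reaches L-position 3 → W
n=8: reaches L-position 2 → W
n=9: reaches L-position 3 → W
n=10: reaches L-position 2 → W
n=11: reaches L-position 3 → W
n=12: only reaches 8(W), 6(W), 4(W), all W → L
n=13: only reaches 9(W), 7(W), 5(W), all W → L
n=14: only reaches 10(W), 8(W), 6(W), all W → L
n=15: only reaches 11(W), 9(W), 7(W), all W → L
n=16: reaches L-position 12 → W
n=17: reaches L-position 13 → W
n=18: reaches L-position 14 → W
From 18 Maya can remove 4, leaving 14, reaching an L position.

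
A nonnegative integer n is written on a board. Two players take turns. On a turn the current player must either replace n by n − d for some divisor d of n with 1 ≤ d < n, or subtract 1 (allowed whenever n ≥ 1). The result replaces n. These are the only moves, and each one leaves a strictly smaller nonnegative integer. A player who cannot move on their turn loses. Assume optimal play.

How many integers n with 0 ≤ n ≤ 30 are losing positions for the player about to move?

15

Compute win/loss labels from the base case upward. A position with no move is L. Any other position is W if it can reach an L in one move, else L.
n=0: no move → L
n=1: →0(L), so W
n=2: →1(W) only, which is W, so L
n=3: →2(L), so W
n=4: →2(L), so W
n=5: →4(W) only, which is W, so L
n=6: →5(L), so W
n=7: →6(W) only, which is W, so L
n=8: →7(L), so W
n=9: →6(W), 8(W) — all W, so L
n=10: →5(L), so W
n=11: →10(W) only, which is W, so L
n=12: →9(L), so W
n=13: →12(W) only, which is W, so L
n=14: →7(L), so W
n=15: →10(W), 12(W), 14(W) — all W, so L
n=16: →15(L), so W
n=17: →16(W) only, which is W, so L
n=18: →9(L), so W
n=19: →18(W) only, which is W, so L
n=20: →15(L), so W
n=21: →14(W), 18(W), 20(W) — all W, so L
n=22: →11(L), so W
n=23: →22(W) only, which is W, so L
n=24: →21(L), so W
n=25: →20(W), 24(W) — all W, so L
n=26: →13(L), so W
n=27: →18(W), 24(W), 26(W) — all W, so L
n=28: →21(L), so W
n=29: →28(W) only, which is W, so L
n=30: →15(L), so W
L entries with 0 ≤ n ≤ 30: n = 0, 2, 5, 7, 9, 11, 13, 15, 17, 19, 21, 23, 25, 27, 29; that makes 15.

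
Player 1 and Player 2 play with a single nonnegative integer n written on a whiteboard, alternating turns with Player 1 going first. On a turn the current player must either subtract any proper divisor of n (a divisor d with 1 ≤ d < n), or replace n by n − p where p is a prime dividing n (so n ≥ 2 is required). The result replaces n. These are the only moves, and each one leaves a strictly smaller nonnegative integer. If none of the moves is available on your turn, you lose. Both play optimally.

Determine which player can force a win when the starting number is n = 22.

Player 1 wins.

Label each position W (a win for the player to move) or L (a loss). A position with no legal move is L; any other position is W exactly when some move reaches an L, and L when every move reaches a W.
n=0: no move → L
n=1: no move → L
n=2: can move to 0, which is L ⇒ W
n=3: can move to 0, which is L ⇒ W
n=4: moves to 2(W), 3(W); every one is W ⇒ L
n=5: can move to 0, which is L ⇒ W
n=6: can move to 4, which is L ⇒ W
n=7: can move to 0, which is L ⇒ W
n=8: can move to 4, which is L ⇒ W
n=9: moves to 6(W), 8(W); every one is W ⇒ L
n=10: can move to 9, which is L ⇒ W
n=11: can move to 0, which is L ⇒ W
n=12: can move to 9, which is L ⇒ W
n=13: can move to 0, which is L ⇒ W
n=14: moves to 7(W), 12(W), 13(W); every one is W ⇒ L
n=15: can move to 14, which is L ⇒ W
n=16: can move to 14, which is L ⇒ W
n=17: can move to 0, which is L ⇒ W
n=18: can move to 9, which is L ⇒ W
n=19: can move to 0, which is L ⇒ W
n=20: moves to 10(W), 15(W), 16(W), 18(W), 19(W); every one is W ⇒ L
n=21: can move to 14, which is L ⇒ W
n=22: can move to 20, which is L ⇒ W
The starting position 22 is W: Player 1 should move to 20, handing over an L position.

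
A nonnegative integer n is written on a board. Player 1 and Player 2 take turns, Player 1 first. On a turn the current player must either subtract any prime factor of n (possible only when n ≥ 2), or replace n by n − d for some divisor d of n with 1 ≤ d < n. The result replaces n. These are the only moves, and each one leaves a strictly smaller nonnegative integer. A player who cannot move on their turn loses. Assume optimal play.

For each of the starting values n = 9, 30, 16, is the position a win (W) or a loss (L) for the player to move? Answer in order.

Label each position W (a win for the player to move) or L (a loss). A position with no legal move is L; any other position is W exactly when some move reaches an L, and L when every move reaches a W.
n=0: no move → L
n=1: no move → L
n=2: can move to 0, which is L ⇒ W
n=3: can move to 0, which is L ⇒ W
n=4: moves to 2(W), 3(W); every one is W ⇒ L
n=5: can move to 0, which is L ⇒ W
n=6: can move to 4, which is L ⇒ W
n=7: can move to 0, which is L ⇒ W
n=8: can move to 4, which is L ⇒ W
n=9: moves to 6(W), 8(W); every one is W ⇒ L
n=10: can move to 9, which is L ⇒ W
n=11: can move to 0, which is L ⇒ W
n=12: can move to 9, which is L ⇒ W
n=13: can move to 0, which is L ⇒ W
n=14: moves to 7(W), 12(W), 13(W); every one is W ⇒ L
n=15: can move to 14, which is L ⇒ W
n=16: can move to 14, which is L ⇒ W
n=17: can move to 0, which is L ⇒ W
n=18: can move to 9, which is L ⇒ W
n=19: can move to 0, which is L ⇒ W
n=20: moves to 10(W), 15(W), 16(W), 18(W), 19(W); every one is W ⇒ L
n=21: can move to 14, which is L ⇒ W
n=22: can move to 20, which is L ⇒ W
n=23: can move to 0, which is L ⇒ W
n=24: can move to 20, which is L ⇒ W
n=25: can move to 20, which is L ⇒ W
n=26: moves to 13(W), 24(W), 25(W); every one is W ⇒ L
n=27: can move to 26, which is L ⇒ W
n=28: can move to 14, which is L ⇒ W
n=29: can move to 0, which is L ⇒ W
n=30: can move to 20, which is L ⇒ W

9: L, 30: W, 16: W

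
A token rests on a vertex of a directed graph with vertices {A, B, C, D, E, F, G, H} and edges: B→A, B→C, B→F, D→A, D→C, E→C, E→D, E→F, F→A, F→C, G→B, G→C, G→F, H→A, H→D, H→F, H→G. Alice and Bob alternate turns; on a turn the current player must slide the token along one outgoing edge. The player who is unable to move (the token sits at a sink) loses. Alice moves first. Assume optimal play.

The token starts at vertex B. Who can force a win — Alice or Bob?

Alice wins.

Use the standard recursion: the mover loses at a terminal position; elsewhere, the mover wins exactly when some move hands the opponent an L position.
Every edge goes from a vertex to one that appears earlier in the order A, C, D, F, B, G, H, E, so processing vertices in that order labels each vertex after all of its successors.
A: no outgoing edge → L
C: no outgoing edge → L
D: →C(L), so W
F: →C(L), so W
B: →C(L), so W
G: →C(L), so W
H: →A(L), so W
E: →C(L), so W
The starting position B is W: Alice should move to C, handing over an L position.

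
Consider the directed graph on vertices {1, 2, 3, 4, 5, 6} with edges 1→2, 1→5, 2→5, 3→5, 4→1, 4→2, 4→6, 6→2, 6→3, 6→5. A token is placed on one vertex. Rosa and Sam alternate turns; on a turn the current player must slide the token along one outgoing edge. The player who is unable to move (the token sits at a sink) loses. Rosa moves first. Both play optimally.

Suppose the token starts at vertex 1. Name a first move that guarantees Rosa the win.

Label each position W (a win for the player to move) or L (a loss). A position with no legal move is L; any other position is W exactly when some move reaches an L, and L when every move reaches a W.
Every edge goes from a vertex to one that appears earlier in the order 5, 2, 3, 6, 1, 4, so processing vertices in that order labels each vertex after all of its successors.
5: no outgoing edge → L
2: →5(L), so W
3: →5(L), so W
6: →5(L), so W
1: →5(L), so W
4: →1(W), 6(W), 2(W) — all W, so L
From 1, the L positions reachable in one move are: 5.

Move to 5.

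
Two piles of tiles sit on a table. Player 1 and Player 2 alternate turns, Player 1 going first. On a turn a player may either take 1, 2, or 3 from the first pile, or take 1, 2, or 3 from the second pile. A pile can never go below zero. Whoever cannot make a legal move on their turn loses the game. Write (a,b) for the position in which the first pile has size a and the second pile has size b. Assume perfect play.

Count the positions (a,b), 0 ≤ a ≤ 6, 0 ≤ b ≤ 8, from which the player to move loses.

Label each position W (a win for the player to move) or L (a loss). A position with no legal move is L; any other position is W exactly when some move reaches an L, and L when every move reaches a W.
Every move lowers a or b (never raises either), so fill the grid row by row in increasing a, and left to right within a row: each cell's successors are then already labelled.
      b=0  b=1  b=2  b=3  b=4  b=5  b=6  b=7  b=8
a=0:    L    W    W    W    L    W    W    W    L
a=1:    W    L    W    W    W    L    W    W    W
a=2:    W    W    L    W    W    W    L    W    W
a=3:    W    W    W    L    W    W    W    L    W
a=4:    L    W    W    W    L    W    W    W    L
a=5:    W    L    W    W    W    L    W    W    W
a=6:    W    W    L    W    W    W    L    W    W
Cells with no legal move (terminal, hence L): (0,0).
The remaining L cells, each justified by listing all of its moves:
(0,4): L (options (0,3)(W), (0,2)(W), (0,1)(W) are all W)
(0,8): L (options (0,7)(W), (0,6)(W), (0,5)(W) are all W)
(1,1): L (options (0,1)(W), (1,0)(W) are all W)
(1,5): L (options (0,5)(W), (1,4)(W), (1,3)(W), (1,2)(W) are all W)
(2,2): L (options (1,2)(W), (0,2)(W), (2,1)(W), (2,0)(W) are all W)
(2,6): L (options (1,6)(W), (0,6)(W), (2,5)(W), (2,4)(W), (2,3)(W) are all W)
(3,3): L (options (2,3)(W), (1,3)(W), (0,3)(W), (3,2)(W), (3,1)(W), (3,0)(W) are all W)
(3,7): L (options (2,7)(W), (1,7)(W), (0,7)(W), (3,6)(W), (3,5)(W), (3,4)(W) are all W)
(4,0): L (options (3,0)(W), (2,0)(W), (1,0)(W) are all W)
(4,4): L (options (3,4)(W), (2,4)(W), (1,4)(W), (4,3)(W), (4,2)(W), (4,1)(W) are all W)
(4,8): L (options (3,8)(W), (2,8)(W), (1,8)(W), (4,7)(W), (4,6)(W), (4,5)(W) are all W)
(5,1): L (options (4,1)(W), (3,1)(W), (2,1)(W), (5,0)(W) are all W)
(5,5): L (options (4,5)(W), (3,5)(W), (2,5)(W), (5,4)(W), (5,3)(W), (5,2)(W) are all W)
(6,2): L (options (5,2)(W), (4,2)(W), (3,2)(W), (6,1)(W), (6,0)(W) are all W)
(6,6): L (options (5,6)(W), (4,6)(W), (3,6)(W), (6,5)(W), (6,4)(W), (6,3)(W) are all W)
Every other cell has at least one move into one of the L cells above, so it is W.
L cells per row: a=0: 3, a=1: 2, a=2: 2, a=3: 2, a=4: 3, a=5: 2, a=6: 2; total 16.

16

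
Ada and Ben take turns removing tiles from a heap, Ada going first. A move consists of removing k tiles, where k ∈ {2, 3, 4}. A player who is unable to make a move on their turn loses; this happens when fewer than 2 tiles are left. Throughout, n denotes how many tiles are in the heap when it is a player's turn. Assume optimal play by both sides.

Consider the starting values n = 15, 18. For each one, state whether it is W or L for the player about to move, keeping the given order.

Use the standard recursion: the mover loses at a terminal position; elsewhere, the mover wins exactly when some move hands the opponent an L position.
n=0: no move → L
n=1: no move → L
n=2: →0(L), so W
n=3: →1(L), so W
n=4: →1(L), so W
n=5: →1(L), so W
n=6: →4(W), 3(W), 2(W) — all W, so L
n=7: →5(W), 4(W), 3(W) — all W, so L
n=8: →6(L), so W
n=9: →7(L), so W
n=10: →7(L), so W
n=11: →7(L), so W
n=12: →10(W), 9(W), 8(W) — all W, so L
n=13: →11(W), 10(W), 9(W) — all W, so L
n=14: →12(L), so W
n=15: →13(L), so W
n=16: →13(L), so W
n=17: →13(L), so W
n=18: →16(W), 15(W), 14(W) — all W, so L

15: W, 18: L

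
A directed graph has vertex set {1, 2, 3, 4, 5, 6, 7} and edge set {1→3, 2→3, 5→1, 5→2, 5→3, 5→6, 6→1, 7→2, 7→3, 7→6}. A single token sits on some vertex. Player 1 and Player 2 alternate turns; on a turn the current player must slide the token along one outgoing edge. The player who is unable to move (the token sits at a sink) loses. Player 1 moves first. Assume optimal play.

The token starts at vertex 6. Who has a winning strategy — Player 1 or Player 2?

Classify positions by backward induction: terminal positions (no move available) are L. From any other position, the mover wins iff some move reaches an L.
Every edge goes from a vertex to one that appears earlier in the order 3, 4, 1, 2, 6, 7, 5, so processing vertices in that order labels each vertex after all of its successors.
3: no outgoing edge → L
4: no outgoing edge → L
1: reaches L-position 3 → W
2: reaches L-position 3 → W
6: only reaches 1(W), which is W → L
7: reaches L-position 6 → W
5: reaches L-position 6 → W
Every move from 6 reaches a W position, so the mover loses.

Player 2 wins.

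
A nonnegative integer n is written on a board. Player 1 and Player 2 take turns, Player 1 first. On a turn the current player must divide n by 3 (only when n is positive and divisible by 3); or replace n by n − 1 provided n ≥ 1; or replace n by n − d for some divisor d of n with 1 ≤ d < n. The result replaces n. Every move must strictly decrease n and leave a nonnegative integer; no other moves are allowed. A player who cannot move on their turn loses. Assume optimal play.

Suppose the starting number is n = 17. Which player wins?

Player 1 wins.

Positions with no move are L. A position that does have a move is losing for the player to move precisely when every available move leads to a winning position for the opponent. Fill in the labels:
n=0: no move → L
n=1: reaches L-position 0 → W
n=2: only reaches 1(W), which is W → L
n=3: reaches L-position 2 → W
n=4: reaches L-position 2 → W
n=5: only reaches 4(W), which is W → L
n=6: reaches L-position 2 → W
n=7: only reaches 6(W), which is W → L
n=8: reaches L-position 7 → W
n=9: only reaches 3(W), 6(W), 8(W), all W → L
n=10: reaches L-position 5 → W
n=11: only reaches 10(W), which is W → L
n=12: reaches L-position 9 → W
n=13: only reaches 12(W), which is W → L
n=14: reaches L-position 7 → W
n=15: reaches L-position 5 → W
n=16: only reaches 8(W), 12(W), 14(W), 15(W), all W → L
n=17: reaches L-position 16 → W
From 17 Player 1 can move to 16, reaching an L position.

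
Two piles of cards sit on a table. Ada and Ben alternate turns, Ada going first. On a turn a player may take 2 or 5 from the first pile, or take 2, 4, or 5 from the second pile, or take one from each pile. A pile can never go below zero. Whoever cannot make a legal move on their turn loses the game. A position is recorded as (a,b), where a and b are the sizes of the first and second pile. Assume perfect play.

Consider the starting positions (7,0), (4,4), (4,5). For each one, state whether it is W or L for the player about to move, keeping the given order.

(7,0): L, (4,4): W, (4,5): W

Build the W/L table. Terminal = L. A non-terminal position is W if it has a move to some L; otherwise it is L.
No move ever increases a pile, so every position that can arise here has a ≤ 7 and b ≤ 5; it is enough to label the cells with 0 ≤ a ≤ 7 and 0 ≤ b ≤ 5.
Every move lowers a or b (never raises either), so fill the grid row by row in increasing a, and left to right within a row: each cell's successors are then already labelled.
      b=0  b=1  b=2  b=3  b=4  b=5
a=0:    L    L    W    W    W    W
a=1:    L    W    W    L    W    W
a=2:    W    W    L    L    W    W
a=3:    W    L    L    W    W    W
a=4:    L    L    W    W    W    W
a=5:    W    W    W    L    L    W
a=6:    W    W    L    W    W    W
a=7:    L    L    W    W    W    W
Cells with no legal move (terminal, hence L): (0,0), (0,1), (1,0).
The remaining L cells, each justified by listing all of its moves:
(1,3): moves to (1,1)(W), (0,2)(W); every one is W ⇒ L
(2,2): moves to (0,2)(W), (2,0)(W), (1,1)(W); every one is W ⇒ L
(2,3): moves to (0,3)(W), (2,1)(W), (1,2)(W); every one is W ⇒ L
(3,1): moves to (1,1)(W), (2,0)(W); every one is W ⇒ L
(3,2): moves to (1,2)(W), (3,0)(W), (2,1)(W); every one is W ⇒ L
(4,0): the only move is to (2,0)(W), a W ⇒ L
(4,1): moves to (2,1)(W), (3,0)(W); every one is W ⇒ L
(5,3): moves to (3,3)(W), (0,3)(W), (5,1)(W), (4,2)(W); every one is W ⇒ L
(5,4): moves to (3,4)(W), (0,4)(W), (5,2)(W), (5,0)(W), (4,3)(W); every one is W ⇒ L
(6,2): moves to (4,2)(W), (1,2)(W), (6,0)(W), (5,1)(W); every one is W ⇒ L
(7,0): moves to (5,0)(W), (2,0)(W); every one is W ⇒ L
(7,1): moves to (5,1)(W), (2,1)(W), (6,0)(W); every one is W ⇒ L
Every other cell has at least one move into one of the L cells above, so it is W.
(7,0): one of the L cells justified above, so L
(4,4): the move to (4,0) reaches an L cell, so W
(4,5): the move to (4,1) reaches an L cell, so W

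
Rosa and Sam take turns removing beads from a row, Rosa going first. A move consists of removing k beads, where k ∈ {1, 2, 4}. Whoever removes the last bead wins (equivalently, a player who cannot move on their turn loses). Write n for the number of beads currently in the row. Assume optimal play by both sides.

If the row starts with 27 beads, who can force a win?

Work bottom-up. With no move the player to move loses. Otherwise the position is W if at least one move leads to an L position for the opponent, and L if every move leads to a W.
n=0: no move → L
n=1: reaches L-position 0 → W
n=2: reaches L-position 0 → W
n=3: only reaches 2(W), 1(W), all W → L
n=4: reaches L-position 3 → W
n=5: reaches L-position 3 → W
n=6: only reaches 5(W), 4(W), 2(W), all W → L
n=7: reaches L-position 6 → W
n=8: reaches L-position 6 → W
n=9: only reaches 8(W), 7(W), 5(W), all W → L
n=10: reaches L-position 9 → W
n=11: reaches L-position 9 → W
n=12: only reaches 11(W), 10(W), 8(W), all W → L
n=13: reaches L-position 12 → W
n=14: reaches L-position 12 → W
n=15: only reaches 14(W), 13(W), 11(W), all W → L
n=16: reaches L-position 15 → W
n=17: reaches L-position 15 → W
n=18: only reaches 17(W), 16(W), 14(W), all W → L
n=19: reaches L-position 18 → W
n=20: reaches L-position 18 → W
n=21: only reaches 20(W), 19(W), 17(W), all W → L
n=22: reaches L-position 21 → W
n=23: reaches L-position 21 → W
n=24: only reaches 23(W), 22(W), 20(W), all W → L
n=25: reaches L-position 24 → W
n=26: reaches L-position 24 → W
n=27: only reaches 26(W), 25(W), 23(W), all W → L
The starting position 27 is L: whatever Rosa does, the opponent receives a W position.

Sam wins.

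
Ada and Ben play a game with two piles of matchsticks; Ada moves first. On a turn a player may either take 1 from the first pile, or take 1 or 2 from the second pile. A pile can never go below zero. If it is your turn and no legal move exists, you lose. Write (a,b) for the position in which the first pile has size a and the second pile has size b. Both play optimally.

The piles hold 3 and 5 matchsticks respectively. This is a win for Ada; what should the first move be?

Label each position W (a win for the player to move) or L (a loss). A position with no legal move is L; any other position is W exactly when some move reaches an L, and L when every move reaches a W.
No move ever increases a pile, so every position that can arise here has a ≤ 3 and b ≤ 5; it is enough to label the cells with 0 ≤ a ≤ 3 and 0 ≤ b ≤ 5.
Every move lowers a or b (never raises either), so fill the grid row by row in increasing a, and left to right within a row: each cell's successors are then already labelled.
      b=0  b=1  b=2  b=3  b=4  b=5
a=0:    L    W    W    L    W    W
a=1:    W    L    W    W    L    W
a=2:    L    W    W    L    W    W
a=3:    W    L    W    W    L    W
Cells with no legal move (terminal, hence L): (0,0).
The remaining L cells, each justified by listing all of its moves:
(0,3): only reaches (0,2)(W), (0,1)(W), all W → L
(1,1): only reaches (0,1)(W), (1,0)(W), all W → L
(1,4): only reaches (0,4)(W), (1,3)(W), (1,2)(W), all W → L
(2,0): only reaches (1,0)(W), which is W → L
(2,3): only reaches (1,3)(W), (2,2)(W), (2,1)(W), all W → L
(3,1): only reaches (2,1)(W), (3,0)(W), all W → L
(3,4): only reaches (2,4)(W), (3,3)(W), (3,2)(W), all W → L
Every other cell has at least one move into one of the L cells above, so it is W.
From (3,5), the L positions reachable in one move are: (3,4).

Move to (3,4).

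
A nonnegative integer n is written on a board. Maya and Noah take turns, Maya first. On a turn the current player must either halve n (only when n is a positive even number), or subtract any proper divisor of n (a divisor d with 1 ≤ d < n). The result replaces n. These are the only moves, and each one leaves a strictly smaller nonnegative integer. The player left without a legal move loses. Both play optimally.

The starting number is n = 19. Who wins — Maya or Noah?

Noah wins.

Compute win/loss labels from the base case upward. A position with no move is L. Any other position is W if it can reach an L in one move, else L.
n=0: no move → L
n=1: no move → L
n=2: W (go to 1, an L position)
n=3: L (sole option 2(W) is W)
n=4: W (go to 3, an L position)
n=5: L (sole option 4(W) is W)
n=6: W (go to 3, an L position)
n=7: L (sole option 6(W) is W)
n=8: W (go to 7, an L position)
n=9: L (options 6(W), 8(W) are all W)
n=10: W (go to 5, an L position)
n=11: L (sole option 10(W) is W)
n=12: W (go to 9, an L position)
n=13: L (sole option 12(W) is W)
n=14: W (go to 7, an L position)
n=15: L (options 10(W), 12(W), 14(W) are all W)
n=16: W (go to 15, an L position)
n=17: L (sole option 16(W) is W)
n=18: W (go to 9, an L position)
n=19: L (sole option 18(W) is W)
Every move from 19 reaches a W position, so the mover loses.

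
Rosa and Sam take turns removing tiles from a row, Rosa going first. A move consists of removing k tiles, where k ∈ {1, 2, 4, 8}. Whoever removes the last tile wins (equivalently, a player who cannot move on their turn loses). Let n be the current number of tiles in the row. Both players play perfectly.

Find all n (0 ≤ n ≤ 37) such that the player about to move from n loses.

Build the W/L table. Terminal = L. A non-terminal position is W if it has a move to some L; otherwise it is L.
n=0: no move → L
n=1: can move to 0, which is L ⇒ W
n=2: can move to 0, which is L ⇒ W
n=3: moves to 2(W), 1(W); every one is W ⇒ L
n=4: can move to 3, which is L ⇒ W
n=5: can move to 3, which is L ⇒ W
n=6: moves to 5(W), 4(W), 2(W); every one is W ⇒ L
n=7: can move to 6, which is L ⇒ W
n=8: can move to 6, which is L ⇒ W
n=9: moves to 8(W), 7(W), 5(W), 1(W); every one is W ⇒ L
n=10: can move to 9, which is L ⇒ W
n=11: can move to 9, which is L ⇒ W
n=12: moves to 11(W), 10(W), 8(W), 4(W); every one is W ⇒ L
n=13: can move to 12, which is L ⇒ W
n=14: can move to 12, which is L ⇒ W
n=15: moves to 14(W), 13(W), 11(W), 7(W); every one is W ⇒ L
n=16: can move to 15, which is L ⇒ W
n=17: can move to 15, which is L ⇒ W
n=18: moves to 17(W), 16(W), 14(W), 10(W); every one is W ⇒ L
n=19: can move to 18, which is L ⇒ W
n=20: can move to 18, which is L ⇒ W
n=21: moves to 20(W), 19(W), 17(W), 13(W); every one is W ⇒ L
n=22: can move to 21, which is L ⇒ W
n=23: can move to 21, which is L ⇒ W
n=24: moves to 23(W), 22(W), 20(W), 16(W); every one is W ⇒ L
n=25: can move to 24, which is L ⇒ W
n=26: can move to 24, which is L ⇒ W
n=27: moves to 26(W), 25(W), 23(W), 19(W); every one is W ⇒ L
n=28: can move to 27, which is L ⇒ W
n=29: can move to 27, which is L ⇒ W
n=30: moves to 29(W), 28(W), 26(W), 22(W); every one is W ⇒ L
n=31: can move to 30, which is L ⇒ W
n=32: can move to 30, which is L ⇒ W
n=33: moves to 32(W), 31(W), 29(W), 25(W); every one is W ⇒ L
n=34: can move to 33, which is L ⇒ W
n=35: can move to 33, which is L ⇒ W
n=36: moves to 35(W), 34(W), 32(W), 28(W); every one is W ⇒ L
n=37: can move to 36, which is L ⇒ W
Reading off the rows marked L gives the requested list; there are 13 such values of n.

0, 3, 6, 9, 12, 15, 18, 21, 24, 27, 30, 33, 36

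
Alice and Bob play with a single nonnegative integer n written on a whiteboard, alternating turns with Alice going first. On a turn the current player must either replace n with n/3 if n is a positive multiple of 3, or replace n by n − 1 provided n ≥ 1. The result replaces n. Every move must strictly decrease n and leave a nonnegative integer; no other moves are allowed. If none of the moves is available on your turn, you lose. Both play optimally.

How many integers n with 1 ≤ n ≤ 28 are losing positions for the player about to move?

Label each position W (a win for the player to move) or L (a loss). A position with no legal move is L; any other position is W exactly when some move reaches an L, and L when every move reaches a W.
n=0: no move → L
n=1: reaches L-position 0 → W
n=2: only reaches 1(W), which is W → L
n=3: reaches L-position 2 → W
n=4: only reaches 3(W), which is W → L
n=5: reaches L-position 4 → W
n=6: reaches L-position 2 → W
n=7: only reaches 6(W), which is W → L
n=8: reaches L-position 7 → W
n=9: only reaches 3(W), 8(W), all W → L
n=10: reaches L-position 9 → W
n=11: only reaches 10(W), which is W → L
n=12: reaches L-position 4 → W
n=13: only reaches 12(W), which is W → L
n=14: reaches L-position 13 → W
n=15: only reaches 5(W), 14(W), all W → L
n=16: reaches L-position 15 → W
n=17: only reaches 16(W), which is W → L
n=18: reaches L-position 17 → W
n=19: only reaches 18(W), which is W → L
n=20: reaches L-position 19 → W
n=21: reaches L-position 7 → W
n=22: only reaches 21(W), which is W → L
n=23: reaches L-position 22 → W
n=24: only reaches 8(W), 23(W), all W → L
n=25: reaches L-position 24 → W
n=26: only reaches 25(W), which is W → L
n=27: reaches L-position 9 → W
n=28: only reaches 27(W), which is W → L
L entries with 1 ≤ n ≤ 28 (n=0 is outside the asked range and is not counted): n = 2, 4, 7, 9, 11, 13, 15, 17, 19, 22, 24, 26, 28; that makes 13.

13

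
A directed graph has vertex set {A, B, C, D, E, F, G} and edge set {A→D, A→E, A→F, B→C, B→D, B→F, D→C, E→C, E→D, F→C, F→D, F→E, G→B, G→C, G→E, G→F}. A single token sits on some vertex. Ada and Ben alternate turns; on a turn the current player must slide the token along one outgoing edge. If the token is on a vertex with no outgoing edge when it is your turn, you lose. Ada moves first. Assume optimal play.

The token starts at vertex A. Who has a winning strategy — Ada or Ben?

Build the W/L table. Terminal = L. A non-terminal position is W if it has a move to some L; otherwise it is L.
Every edge goes from a vertex to one that appears earlier in the order C, D, E, F, B, A, G, so processing vertices in that order labels each vertex after all of its successors.
C: no outgoing edge → L
D: W (go to C, an L position)
E: W (go to C, an L position)
F: W (go to C, an L position)
B: W (go to C, an L position)
A: L (options F(W), E(W), D(W) are all W)
G: W (go to C, an L position)
Every move from A reaches a W position, so the mover loses.

Ben wins.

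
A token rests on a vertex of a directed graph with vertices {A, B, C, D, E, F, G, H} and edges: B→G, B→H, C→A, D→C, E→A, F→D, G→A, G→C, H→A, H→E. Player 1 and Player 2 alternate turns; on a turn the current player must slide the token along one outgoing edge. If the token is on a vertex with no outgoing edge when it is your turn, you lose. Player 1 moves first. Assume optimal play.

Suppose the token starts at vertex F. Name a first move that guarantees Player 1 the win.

Classify positions by backward induction: terminal positions (no move available) are L. From any other position, the mover wins iff some move reaches an L.
Every edge goes from a vertex to one that appears earlier in the order A, C, E, G, D, H, B, F, so processing vertices in that order labels each vertex after all of its successors.
A: no outgoing edge → L
C: can move to A, which is L ⇒ W
E: can move to A, which is L ⇒ W
G: can move to A, which is L ⇒ W
D: the only move is to C(W), a W ⇒ L
H: can move to A, which is L ⇒ W
B: moves to H(W), G(W); every one is W ⇒ L
F: can move to D, which is L ⇒ W
From F, the L positions reachable in one move are: D.

Move to D.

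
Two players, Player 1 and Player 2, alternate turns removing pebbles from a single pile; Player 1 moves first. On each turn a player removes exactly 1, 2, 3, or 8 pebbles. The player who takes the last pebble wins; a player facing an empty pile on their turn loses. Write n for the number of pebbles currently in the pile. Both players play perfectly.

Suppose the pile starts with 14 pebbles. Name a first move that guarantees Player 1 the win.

Use the standard recursion: the mover loses at a terminal position; elsewhere, the mover wins exactly when some move hands the opponent an L position.
n=0: no move → L
n=1: can move to 0, which is L ⇒ W
n=2: can move to 0, which is L ⇒ W
n=3: can move to 0, which is L ⇒ W
n=4: moves to 3(W), 2(W), 1(W); every one is W ⇒ L
n=5: can move to 4, which is L ⇒ W
n=6: can move to 4, which is L ⇒ W
n=7: can move to 4, which is L ⇒ W
n=8: can move to 0, which is L ⇒ W
n=9: moves to 8(W), 7(W), 6(W), 1(W); every one is W ⇒ L
n=10: can move to 9, which is L ⇒ W
n=11: can move to 9, which is L ⇒ W
n=12: can move to 9, which is L ⇒ W
n=13: moves to 12(W), 11(W), 10(W), 5(W); every one is W ⇒ L
n=14: can move to 13, which is L ⇒ W
From 14, the L positions reachable in one move are: 13.

Remove 1, leaving 13.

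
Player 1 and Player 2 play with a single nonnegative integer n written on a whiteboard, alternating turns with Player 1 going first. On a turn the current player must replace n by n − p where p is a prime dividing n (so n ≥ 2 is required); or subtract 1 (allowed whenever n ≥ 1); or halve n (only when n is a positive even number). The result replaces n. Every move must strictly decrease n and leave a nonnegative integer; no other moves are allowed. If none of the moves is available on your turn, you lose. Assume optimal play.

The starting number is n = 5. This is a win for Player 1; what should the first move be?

Move to 0.

Work bottom-up. With no move the player to move loses. Otherwise the position is W if at least one move leads to an L position for the opponent, and L if every move leads to a W.
n=0: no move → L
n=1: can move to 0, which is L ⇒ W
n=2: can move to 0, which is L ⇒ W
n=3: can move to 0, which is L ⇒ W
n=4: moves to 2(W), 3(W); every one is W ⇒ L
n=5: can move to 0, which is L ⇒ W
From 5, the L positions reachable in one move are: 0, 4. Any move reaching one of these is winning.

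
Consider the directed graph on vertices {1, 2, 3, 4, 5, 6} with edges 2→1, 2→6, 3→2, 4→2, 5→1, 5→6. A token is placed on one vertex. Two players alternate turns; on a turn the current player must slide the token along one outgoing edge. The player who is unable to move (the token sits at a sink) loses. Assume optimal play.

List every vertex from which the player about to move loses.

1, 3, 4, 6

Use the standard recursion: the mover loses at a terminal position; elsewhere, the mover wins exactly when some move hands the opponent an L position.
Every edge goes from a vertex to one that appears earlier in the order 6, 1, 2, 5, 3, 4, so processing vertices in that order labels each vertex after all of its successors.
6: no outgoing edge → L
1: no outgoing edge → L
2: reaches L-position 1 → W
5: reaches L-position 1 → W
3: only reaches 2(W), which is W → L
4: only reaches 2(W), which is W → L
The losing starting vertices are exactly the entries labelled L in this table (4 of them).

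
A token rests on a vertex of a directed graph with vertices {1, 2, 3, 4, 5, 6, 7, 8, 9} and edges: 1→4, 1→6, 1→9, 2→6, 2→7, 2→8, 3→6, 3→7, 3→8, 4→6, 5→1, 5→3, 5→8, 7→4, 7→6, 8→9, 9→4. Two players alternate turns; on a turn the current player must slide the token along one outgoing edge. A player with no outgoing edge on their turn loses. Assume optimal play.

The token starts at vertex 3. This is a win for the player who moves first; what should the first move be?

Move to 6.

Label each position W (a win for the player to move) or L (a loss). A position with no legal move is L; any other position is W exactly when some move reaches an L, and L when every move reaches a W.
Every edge goes from a vertex to one that appears earlier in the order 6, 4, 7, 9, 1, 8, 2, 3, 5, so processing vertices in that order labels each vertex after all of its successors.
6: no outgoing edge → L
4: →6(L), so W
7: →6(L), so W
9: →4(W) only, which is W, so L
1: →9(L), so W
8: →9(L), so W
2: →6(L), so W
3: →6(L), so W
5: →3(W), 8(W), 1(W) — all W, so L
From 3, the L positions reachable in one move are: 6.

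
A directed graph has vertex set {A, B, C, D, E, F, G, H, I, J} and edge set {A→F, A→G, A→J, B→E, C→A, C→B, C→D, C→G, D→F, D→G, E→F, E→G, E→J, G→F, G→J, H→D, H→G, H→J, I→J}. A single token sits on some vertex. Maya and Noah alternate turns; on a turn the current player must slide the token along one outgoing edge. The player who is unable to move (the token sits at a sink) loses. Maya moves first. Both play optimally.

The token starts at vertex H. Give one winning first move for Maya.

Build the W/L table. Terminal = L. A non-terminal position is W if it has a move to some L; otherwise it is L.
Every edge goes from a vertex to one that appears earlier in the order J, F, G, A, E, I, D, H, B, C, so processing vertices in that order labels each vertex after all of its successors.
J: no outgoing edge → L
F: no outgoing edge → L
G: reaches L-position F → W
A: reaches L-position F → W
E: reaches L-position F → W
I: reaches L-position J → W
D: reaches L-position F → W
H: reaches L-position J → W
B: only reaches E(W), which is W → L
C: reaches L-position B → W
From H, the L positions reachable in one move are: J.

Move to J.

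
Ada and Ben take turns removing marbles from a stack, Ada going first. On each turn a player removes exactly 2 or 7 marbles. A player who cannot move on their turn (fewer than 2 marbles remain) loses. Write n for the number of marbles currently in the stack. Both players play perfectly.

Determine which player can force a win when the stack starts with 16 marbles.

Classify positions by backward induction: terminal positions (no move available) are L. From any other position, the mover wins iff some move reaches an L.
n=0: no move → L
n=1: no move → L
n=2: W (go to 0, an L position)
n=3: W (go to 1, an L position)
n=4: L (sole option 2(W) is W)
n=5: L (sole option 3(W) is W)
n=6: W (go to 4, an L position)
n=7: W (go to 5, an L position)
n=8: W (go to 1, an L position)
n=9: L (options 7(W), 2(W) are all W)
n=10: L (options 8(W), 3(W) are all W)
n=11: W (go to 9, an L position)
n=12: W (go to 10, an L position)
n=13: L (options 11(W), 6(W) are all W)
n=14: L (options 12(W), 7(W) are all W)
n=15: W (go to 13, an L position)
n=16: W (go to 14, an L position)
The starting position 16 is W: Ada should remove 2, leaving 14, handing over an L position.

Ada wins.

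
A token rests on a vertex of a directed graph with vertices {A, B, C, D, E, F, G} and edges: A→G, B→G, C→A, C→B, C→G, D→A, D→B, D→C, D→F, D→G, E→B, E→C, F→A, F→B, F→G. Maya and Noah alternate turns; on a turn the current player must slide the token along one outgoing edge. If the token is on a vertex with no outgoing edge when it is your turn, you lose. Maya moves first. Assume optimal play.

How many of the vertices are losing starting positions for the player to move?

2

Work bottom-up. With no move the player to move loses. Otherwise the position is W if at least one move leads to an L position for the opponent, and L if every move leads to a W.
Every edge goes from a vertex to one that appears earlier in the order G, B, A, F, C, D, E, so processing vertices in that order labels each vertex after all of its successors.
G: no outgoing edge → L
B: can move to G, which is L ⇒ W
A: can move to G, which is L ⇒ W
F: can move to G, which is L ⇒ W
C: can move to G, which is L ⇒ W
D: can move to G, which is L ⇒ W
E: moves to C(W), B(W); every one is W ⇒ L
The L vertices are E, G; that is 2 in all.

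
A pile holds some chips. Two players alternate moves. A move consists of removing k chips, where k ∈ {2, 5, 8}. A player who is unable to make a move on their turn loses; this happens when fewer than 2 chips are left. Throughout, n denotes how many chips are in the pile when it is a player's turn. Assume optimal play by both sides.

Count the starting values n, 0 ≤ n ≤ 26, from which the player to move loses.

11

Compute win/loss labels from the base case upward. A position with no move is L. Any other position is W if it can reach an L in one move, else L.
n=0: no move → L
n=1: no move → L
n=2: can move to 0, which is L ⇒ W
n=3: can move to 1, which is L ⇒ W
n=4: the only move is to 2(W), a W ⇒ L
n=5: can move to 0, which is L ⇒ W
n=6: can move to 4, which is L ⇒ W
n=7: moves to 5(W), 2(W); every one is W ⇒ L
n=8: can move to 0, which is L ⇒ W
n=9: can move to 7, which is L ⇒ W
n=10: moves to 8(W), 5(W), 2(W); every one is W ⇒ L
n=11: moves to 9(W), 6(W), 3(W); every one is W ⇒ L
n=12: can move to 10, which is L ⇒ W
n=13: can move to 11, which is L ⇒ W
n=14: moves to 12(W), 9(W), 6(W); every one is W ⇒ L
n=15: can move to 10, which is L ⇒ W
n=16: can move to 14, which is L ⇒ W
n=17: moves to 15(W), 12(W), 9(W); every one is W ⇒ L
n=18: can move to 10, which is L ⇒ W
n=19: can move to 17, which is L ⇒ W
n=20: moves to 18(W), 15(W), 12(W); every one is W ⇒ L
n=21: moves to 19(W), 16(W), 13(W); every one is W ⇒ L
n=22: can move to 20, which is L ⇒ W
n=23: can move to 21, which is L ⇒ W
n=24: moves to 22(W), 19(W), 16(W); every one is W ⇒ L
n=25: can move to 20, which is L ⇒ W
n=26: can move to 24, which is L ⇒ W
L entries with 0 ≤ n ≤ 26: n = 0, 1, 4, 7, 10, 11, 14, 17, 20, 21, 24; that makes 11.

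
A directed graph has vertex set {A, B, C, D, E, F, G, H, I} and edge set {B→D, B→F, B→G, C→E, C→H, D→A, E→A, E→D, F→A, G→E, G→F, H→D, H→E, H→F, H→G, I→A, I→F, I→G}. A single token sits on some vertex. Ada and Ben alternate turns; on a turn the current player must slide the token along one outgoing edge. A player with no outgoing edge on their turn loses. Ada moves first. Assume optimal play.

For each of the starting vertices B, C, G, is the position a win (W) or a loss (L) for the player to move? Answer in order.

B: W, C: L, G: L

Positions with no move are L. A position that does have a move is losing for the player to move precisely when every available move leads to a winning position for the opponent. Fill in the labels:
Every edge goes from a vertex to one that appears earlier in the order A, D, F, E, G, B, H, C, I, so processing vertices in that order labels each vertex after all of its successors.
A: no outgoing edge → L
D: W (go to A, an L position)
F: W (go to A, an L position)
E: W (go to A, an L position)
G: L (options E(W), F(W) are all W)
B: W (go to G, an L position)
H: W (go to G, an L position)
C: L (options H(W), E(W) are all W)
I: W (go to G, an L position)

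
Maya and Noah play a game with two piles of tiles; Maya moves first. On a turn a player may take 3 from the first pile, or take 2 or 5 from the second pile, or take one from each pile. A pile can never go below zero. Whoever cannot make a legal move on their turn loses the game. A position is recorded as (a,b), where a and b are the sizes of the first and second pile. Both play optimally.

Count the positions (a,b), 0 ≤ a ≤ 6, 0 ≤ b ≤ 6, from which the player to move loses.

21

Use the standard recursion: the mover loses at a terminal position; elsewhere, the mover wins exactly when some move hands the opponent an L position.
Every move lowers a or b (never raises either), so fill the grid row by row in increasing a, and left to right within a row: each cell's successors are then already labelled.
      b=0  b=1  b=2  b=3  b=4  b=5  b=6
a=0:    L    L    W    W    L    W    W
a=1:    L    W    W    L    L    W    W
a=2:    L    W    W    L    W    W    L
a=3:    W    W    L    L    W    W    L
a=4:    W    L    L    W    W    L    W
a=5:    W    L    W    W    L    L    W
a=6:    L    L    W    W    L    W    W
Cells with no legal move (terminal, hence L): (0,0), (0,1), (1,0), (2,0).
The remaining L cells, each justified by listing all of its moves:
(0,4): L (sole option (0,2)(W) is W)
(1,3): L (options (1,1)(W), (0,2)(W) are all W)
(1,4): L (options (1,2)(W), (0,3)(W) are all W)
(2,3): L (options (2,1)(W), (1,2)(W) are all W)
(2,6): L (options (2,4)(W), (2,1)(W), (1,5)(W) are all W)
(3,2): L (options (0,2)(W), (3,0)(W), (2,1)(W) are all W)
(3,3): L (options (0,3)(W), (3,1)(W), (2,2)(W) are all W)
(3,6): L (options (0,6)(W), (3,4)(W), (3,1)(W), (2,5)(W) are all W)
(4,1): L (options (1,1)(W), (3,0)(W) are all W)
(4,2): L (options (1,2)(W), (4,0)(W), (3,1)(W) are all W)
(4,5): L (options (1,5)(W), (4,3)(W), (4,0)(W), (3,4)(W) are all W)
(5,1): L (options (2,1)(W), (4,0)(W) are all W)
(5,4): L (options (2,4)(W), (5,2)(W), (4,3)(W) are all W)
(5,5): L (options (2,5)(W), (5,3)(W), (5,0)(W), (4,4)(W) are all W)
(6,0): L (sole option (3,0)(W) is W)
(6,1): L (options (3,1)(W), (5,0)(W) are all W)
(6,4): L (options (3,4)(W), (6,2)(W), (5,3)(W) are all W)
Every other cell has at least one move into one of the L cells above, so it is W.
L cells per row: a=0: 3, a=1: 3, a=2: 3, a=3: 3, a=4: 3, a=5: 3, a=6: 3; total 21.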